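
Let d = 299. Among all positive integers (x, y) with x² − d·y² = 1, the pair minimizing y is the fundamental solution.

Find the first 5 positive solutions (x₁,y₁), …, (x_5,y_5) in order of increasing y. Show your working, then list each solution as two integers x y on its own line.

[17; 3,2,3,34] for √299; ℓ=4 ⇒ convergent index 3
i=0: a=17 ⇒ p=17, q=1
…
i=2: a=2 ⇒ p=121, q=7
i=3: a=3 ⇒ p=415, q=24
(x₁, y₁) = (415, 24);  415² − 299·24² = 1 ✓
(x_2, y_2) = (415·415 + 299·24·24, 415·24 + 24·415) = (344449, 19920)
(x_3, y_3) = (415·344449 + 299·24·19920, 415·19920 + 24·344449) = (285892255, 16533576)
(x_4, y_4) = (415·285892255 + 299·24·16533576, 415·16533576 + 24·285892255) = (237290227201, 13722848160)
(x_5, y_5) = (415·237290227201 + 299·24·13722848160, 415·13722848160 + 24·237290227201) = (196950602684575, 11389947439224)

415 24
344449 19920
285892255 16533576
237290227201 13722848160
196950602684575 11389947439224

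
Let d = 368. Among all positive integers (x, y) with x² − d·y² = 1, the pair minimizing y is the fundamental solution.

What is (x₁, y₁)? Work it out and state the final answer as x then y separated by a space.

√368 = [19; 5,2,5,38, …], period ℓ=4 (even) → k=3
step 0: (19, 1)  from 19·(1,0) + (0,1)
step 1: (96, 5)  from 5·(19,1) + (1,0)
step 2: (211, 11)  from 2·(96,5) + (19,1)
step 3: (1151, 60)  from 5·(211,11) + (96,5)
(x₁, y₁) = (1151, 60);  1151² − 368·60² = 1 ✓

1151 60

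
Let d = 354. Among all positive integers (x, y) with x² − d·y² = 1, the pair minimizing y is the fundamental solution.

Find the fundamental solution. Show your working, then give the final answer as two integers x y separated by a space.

√354 → a₀=18, period (1,4,2,2,18,2,2,4,1,36); ℓ=10 even so k=9
k=0  a_k=18  p_k/q_k = 18/1
…
k=3  a_k=2  p_k/q_k = 207/11
…
k=6  a_k=2  p_k/q_k = 19210/1021
…
k=8  a_k=4  p_k/q_k = 210294/11177
k=9  a_k=1  p_k/q_k = 258065/13716
(x₁, y₁) = (258065, 13716);  258065² − 354·13716² = 1 ✓

258065 13716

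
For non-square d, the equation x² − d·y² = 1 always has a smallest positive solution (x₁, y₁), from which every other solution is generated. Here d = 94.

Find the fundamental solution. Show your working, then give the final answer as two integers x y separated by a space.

[9; 1,2,3,1,1,…,2,1,18] for √94; ℓ=16 ⇒ convergent index 15
k=0  a_k=9  p_k/q_k = 9/1
k=1  a_k=1  p_k/q_k = 10/1
k=2  a_k=2  p_k/q_k = 29/3
k=3  a_k=3  p_k/q_k = 97/10
…
k=5  a_k=1  p_k/q_k = 223/23
k=6  a_k=5  p_k/q_k = 1241/128
k=7  a_k=1  p_k/q_k = 1464/151
k=8  a_k=8  p_k/q_k = 12953/1336
…
k=10  a_k=5  p_k/q_k = 85038/8771
k=11  a_k=1  p_k/q_k = 99455/10258
k=12  a_k=1  p_k/q_k = 184493/19029
k=13  a_k=3  p_k/q_k = 652934/67345
k=14  a_k=2  p_k/q_k = 1490361/153719
k=15  a_k=1  p_k/q_k = 2143295/221064
(x₁, y₁) = (2143295, 221064);  2143295² − 94·221064² = 1 ✓

2143295 221064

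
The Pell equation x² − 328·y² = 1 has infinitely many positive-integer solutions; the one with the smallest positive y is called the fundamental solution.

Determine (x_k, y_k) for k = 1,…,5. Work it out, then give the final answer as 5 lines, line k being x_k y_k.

[18; 9,36] for √328; ℓ=2 ⇒ convergent index 1
step 0: (18, 1)  from 18·(1,0) + (0,1)
step 1: (163, 9)  from 9·(18,1) + (1,0)
(x₁, y₁) = (163, 9);  163² − 328·9² = 1 ✓
k=2:  x_2 = 163·163+328·9·9 = 53137,  y_2 = 163·9+9·163 = 2934
k=3:  x_3 = 163·53137+328·9·2934 = 17322499,  y_3 = 163·2934+9·53137 = 956475
k=4:  x_4 = 163·17322499+328·9·956475 = 5647081537,  y_4 = 163·956475+9·17322499 = 311807916
k=5:  x_5 = 163·5647081537+328·9·311807916 = 1840931258563,  y_5 = 163·311807916+9·5647081537 = 101648424141

163 9
53137 2934
17322499 956475
5647081537 311807916
1840931258563 101648424141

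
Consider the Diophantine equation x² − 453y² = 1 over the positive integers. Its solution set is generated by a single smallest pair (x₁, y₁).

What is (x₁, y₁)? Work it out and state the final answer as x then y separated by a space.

√453 → a₀=21, period (3,1,1,10,14,10,1,1,3,42); ℓ=10 even so k=9
i=0: a=21 ⇒ p=21, q=1
…
i=3: a=1 ⇒ p=149, q=7
…
i=8: a=1 ⇒ p=469329, q=22051
i=9: a=3 ⇒ p=1653751, q=77700
(x₁, y₁) = (1653751, 77700);  1653751² − 453·77700² = 1 ✓

1653751 77700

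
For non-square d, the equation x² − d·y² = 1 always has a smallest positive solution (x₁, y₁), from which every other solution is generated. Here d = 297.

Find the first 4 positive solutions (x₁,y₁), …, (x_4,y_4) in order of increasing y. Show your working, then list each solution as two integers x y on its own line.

48599 2820
4723725601 274098360
459136680917399 26641812392460
44627167107085622401 2589530880648228720

d=297: √d = [17; 4,3,1,1,2,1,1,3,4,34] (ℓ=10, even), read p_9/q_9
i=0: a=17 ⇒ p=17, q=1
i=1: a=4 ⇒ p=69, q=4
…
i=5: a=2 ⇒ p=1327, q=77
i=6: a=1 ⇒ p=1844, q=107
i=7: a=1 ⇒ p=3171, q=184
i=8: a=3 ⇒ p=11357, q=659
i=9: a=4 ⇒ p=48599, q=2820
(x₁, y₁) = (48599, 2820);  48599² − 297·2820² = 1 ✓
(x_2, y_2) = (48599·48599 + 297·2820·2820, 48599·2820 + 2820·48599) = (4723725601, 274098360)
(x_3, y_3) = (48599·4723725601 + 297·2820·274098360, 48599·274098360 + 2820·4723725601) = (459136680917399, 26641812392460)
(x_4, y_4) = (48599·459136680917399 + 297·2820·26641812392460, 48599·26641812392460 + 2820·459136680917399) = (44627167107085622401, 2589530880648228720)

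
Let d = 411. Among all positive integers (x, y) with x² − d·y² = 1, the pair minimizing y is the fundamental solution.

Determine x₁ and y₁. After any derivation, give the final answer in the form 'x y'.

49730 2453

[20; 3,1,1,1,19,1,1,1,3,40] for √411; ℓ=10 ⇒ convergent index 9
i=0: a=20 ⇒ p=20, q=1
i=1: a=3 ⇒ p=61, q=3
i=2: a=1 ⇒ p=81, q=4
…
i=5: a=19 ⇒ p=4379, q=216
…
i=7: a=1 ⇒ p=8981, q=443
i=8: a=1 ⇒ p=13583, q=670
i=9: a=3 ⇒ p=49730, q=2453
→ (49730, 2453).  Check: 49730²=2473072900, 411·2453²=2473072899, difference 1.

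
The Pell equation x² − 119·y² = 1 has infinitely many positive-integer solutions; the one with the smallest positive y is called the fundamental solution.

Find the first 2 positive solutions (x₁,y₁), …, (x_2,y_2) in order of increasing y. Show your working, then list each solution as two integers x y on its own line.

120 11
28799 2640

d=119: √d = [10; 1,9,1,20] (ℓ=4, even), read p_3/q_3
step 0: (10, 1)  from 10·(1,0) + (0,1)
…
step 2: (109, 10)  from 9·(11,1) + (10,1)
step 3: (120, 11)  from 1·(109,10) + (11,1)
fundamental: x₁=120, y₁=11  (since 14400 − 119·121 = 1)
k=2:  x_2 = 120·120+119·11·11 = 28799,  y_2 = 120·11+11·120 = 2640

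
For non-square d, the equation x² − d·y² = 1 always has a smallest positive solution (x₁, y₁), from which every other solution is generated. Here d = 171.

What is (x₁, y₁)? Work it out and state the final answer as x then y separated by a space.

170 13

d=171: √d = [13; 13,26] (ℓ=2, even), read p_1/q_1
a_0=13:  p_0=13·1+0=13,  q_0=13·0+1=1
a_1=13:  p_1=13·13+1=170,  q_1=13·1+0=13
(x₁, y₁) = (170, 13);  170² − 171·13² = 1 ✓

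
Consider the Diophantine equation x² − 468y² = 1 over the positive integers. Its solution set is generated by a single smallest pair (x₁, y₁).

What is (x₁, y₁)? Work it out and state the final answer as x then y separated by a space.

649 30

√468 → a₀=21, period (1,1,1,2,1,1,1,42); ℓ=8 even so k=7
a_0=21:  p_0=21·1+0=21,  q_0=21·0+1=1
a_1=1:  p_1=1·21+1=22,  q_1=1·1+0=1
a_2=1:  p_2=1·22+21=43,  q_2=1·1+1=2
a_3=1:  p_3=1·43+22=65,  q_3=1·2+1=3
a_4=2:  p_4=2·65+43=173,  q_4=2·3+2=8
a_5=1:  p_5=1·173+65=238,  q_5=1·8+3=11
a_6=1:  p_6=1·238+173=411,  q_6=1·11+8=19
a_7=1:  p_7=1·411+238=649,  q_7=1·19+11=30
→ (649, 30).  Check: 649²=421201, 468·30²=421200, difference 1.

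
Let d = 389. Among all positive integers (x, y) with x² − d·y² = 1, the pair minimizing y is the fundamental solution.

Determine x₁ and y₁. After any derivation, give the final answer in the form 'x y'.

[19; 1,2,1,1,1,1,2,1,38] for √389; ℓ=9 ⇒ convergent index 17
k=0  a_k=19  p_k/q_k = 19/1
k=1  a_k=1  p_k/q_k = 20/1
k=2  a_k=2  p_k/q_k = 59/3
k=3  a_k=1  p_k/q_k = 79/4
k=4  a_k=1  p_k/q_k = 138/7
k=5  a_k=1  p_k/q_k = 217/11
k=6  a_k=1  p_k/q_k = 355/18
…
k=8  a_k=1  p_k/q_k = 1282/65
…
k=10  a_k=1  p_k/q_k = 50925/2582
…
k=13  a_k=1  p_k/q_k = 353911/17944
k=14  a_k=1  p_k/q_k = 556329/28207
k=15  a_k=1  p_k/q_k = 910240/46151
k=16  a_k=2  p_k/q_k = 2376809/120509
k=17  a_k=1  p_k/q_k = 3287049/166660
fundamental: x₁=3287049, y₁=166660  (since 10804691128401 − 389·27775555600 = 1)

3287049 166660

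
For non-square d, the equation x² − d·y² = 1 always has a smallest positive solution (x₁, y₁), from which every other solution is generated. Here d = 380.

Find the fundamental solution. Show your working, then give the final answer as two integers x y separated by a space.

√380 → a₀=19, period (2,38); ℓ=2 even so k=1
step 0: (19, 1)  from 19·(1,0) + (0,1)
step 1: (39, 2)  from 2·(19,1) + (1,0)
(x₁, y₁) = (39, 2);  39² − 380·2² = 1 ✓

39 2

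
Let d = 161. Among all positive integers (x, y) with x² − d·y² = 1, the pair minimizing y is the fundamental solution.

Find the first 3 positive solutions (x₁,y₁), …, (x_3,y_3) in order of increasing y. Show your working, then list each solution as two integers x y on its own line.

11775 928
277301249 21854400
6530444402175 514671119072

√161 = [12; 1,2,4,1,2,1,4,2,1,24, …], period ℓ=10 (even) → k=9
step 0: (12, 1)  from 12·(1,0) + (0,1)
step 1: (13, 1)  from 1·(12,1) + (1,0)
step 2: (38, 3)  from 2·(13,1) + (12,1)
step 3: (165, 13)  from 4·(38,3) + (13,1)
step 4: (203, 16)  from 1·(165,13) + (38,3)
step 5: (571, 45)  from 2·(203,16) + (165,13)
step 6: (774, 61)  from 1·(571,45) + (203,16)
step 7: (3667, 289)  from 4·(774,61) + (571,45)
step 8: (8108, 639)  from 2·(3667,289) + (774,61)
step 9: (11775, 928)  from 1·(8108,639) + (3667,289)
fundamental: x₁=11775, y₁=928  (since 138650625 − 161·861184 = 1)
(11775+928√161)^2 = 277301249 + 21854400√161
(11775+928√161)^3 = 6530444402175 + 514671119072√161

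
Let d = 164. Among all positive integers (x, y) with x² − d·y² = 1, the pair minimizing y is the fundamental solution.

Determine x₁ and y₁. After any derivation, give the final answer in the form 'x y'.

2049 160

d=164: √d = [12; 1,4,6,4,1,24] (ℓ=6, even), read p_5/q_5
step 0: (12, 1)  from 12·(1,0) + (0,1)
step 1: (13, 1)  from 1·(12,1) + (1,0)
…
step 4: (1652, 129)  from 4·(397,31) + (64,5)
step 5: (2049, 160)  from 1·(1652,129) + (397,31)
→ (2049, 160).  Check: 2049²=4198401, 164·160²=4198400, difference 1.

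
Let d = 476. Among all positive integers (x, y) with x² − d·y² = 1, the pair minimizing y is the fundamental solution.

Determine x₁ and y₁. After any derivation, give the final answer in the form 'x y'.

[21; 1,4,2,10,2,4,1,42] for √476; ℓ=8 ⇒ convergent index 7
step 0: (21, 1)  from 21·(1,0) + (0,1)
…
step 2: (109, 5)  from 4·(22,1) + (21,1)
step 3: (240, 11)  from 2·(109,5) + (22,1)
step 4: (2509, 115)  from 10·(240,11) + (109,5)
…
step 6: (23541, 1079)  from 4·(5258,241) + (2509,115)
step 7: (28799, 1320)  from 1·(23541,1079) + (5258,241)
(x₁, y₁) = (28799, 1320);  28799² − 476·1320² = 1 ✓

28799 1320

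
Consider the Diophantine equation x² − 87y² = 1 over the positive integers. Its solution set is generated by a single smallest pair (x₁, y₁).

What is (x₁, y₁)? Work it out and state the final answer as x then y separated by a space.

28 3

√87 = [9; 3,18, …], period ℓ=2 (even) → k=1
i=0: a=9 ⇒ p=9, q=1
i=1: a=3 ⇒ p=28, q=3
fundamental: x₁=28, y₁=3  (since 784 − 87·9 = 1)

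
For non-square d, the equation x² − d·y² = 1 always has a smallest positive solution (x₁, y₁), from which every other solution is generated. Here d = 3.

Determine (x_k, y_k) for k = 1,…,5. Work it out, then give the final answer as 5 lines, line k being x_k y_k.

2 1
7 4
26 15
97 56
362 209

√3 → a₀=1, period (1,2); ℓ=2 even so k=1
i=0: a=1 ⇒ p=1, q=1
i=1: a=1 ⇒ p=2, q=1
fundamental: x₁=2, y₁=1  (since 4 − 3·1 = 1)
k=2:  x_2 = 2·2+3·1·1 = 7,  y_2 = 2·1+1·2 = 4
k=3:  x_3 = 2·7+3·1·4 = 26,  y_3 = 2·4+1·7 = 15
k=4:  x_4 = 2·26+3·1·15 = 97,  y_4 = 2·15+1·26 = 56
k=5:  x_5 = 2·97+3·1·56 = 362,  y_5 = 2·56+1·97 = 209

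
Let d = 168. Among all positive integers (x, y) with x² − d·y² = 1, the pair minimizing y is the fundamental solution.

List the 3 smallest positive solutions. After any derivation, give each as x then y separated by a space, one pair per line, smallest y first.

13 1
337 26
8749 675

d=168: √d = [12; 1,24] (ℓ=2, even), read p_1/q_1
a_0=12:  p_0=12·1+0=12,  q_0=12·0+1=1
a_1=1:  p_1=1·12+1=13,  q_1=1·1+0=1
fundamental: x₁=13, y₁=1  (since 169 − 168·1 = 1)
k=2:  x_2 = 13·13+168·1·1 = 337,  y_2 = 13·1+1·13 = 26
k=3:  x_3 = 13·337+168·1·26 = 8749,  y_3 = 13·26+1·337 = 675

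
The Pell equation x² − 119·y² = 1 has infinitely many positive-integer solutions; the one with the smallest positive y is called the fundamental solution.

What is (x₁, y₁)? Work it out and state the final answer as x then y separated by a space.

120 11

[10; 1,9,1,20] for √119; ℓ=4 ⇒ convergent index 3
i=0: a=10 ⇒ p=10, q=1
…
i=2: a=9 ⇒ p=109, q=10
i=3: a=1 ⇒ p=120, q=11
→ (120, 11).  Check: 120²=14400, 119·11²=14399, difference 1.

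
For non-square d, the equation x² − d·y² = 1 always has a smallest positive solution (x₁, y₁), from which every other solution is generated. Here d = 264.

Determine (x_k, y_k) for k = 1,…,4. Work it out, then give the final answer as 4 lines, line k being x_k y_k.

65 4
8449 520
1098305 67596
142771201 8786960

[16; 4,32] for √264; ℓ=2 ⇒ convergent index 1
step 0: (16, 1)  from 16·(1,0) + (0,1)
step 1: (65, 4)  from 4·(16,1) + (1,0)
(x₁, y₁) = (65, 4);  65² − 264·4² = 1 ✓
(x_2, y_2) = (65·65 + 264·4·4, 65·4 + 4·65) = (8449, 520)
(x_3, y_3) = (65·8449 + 264·4·520, 65·520 + 4·8449) = (1098305, 67596)
(x_4, y_4) = (65·1098305 + 264·4·67596, 65·67596 + 4·1098305) = (142771201, 8786960)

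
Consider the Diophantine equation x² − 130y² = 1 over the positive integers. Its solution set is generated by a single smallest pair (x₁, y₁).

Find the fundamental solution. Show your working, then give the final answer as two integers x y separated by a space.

6499 570

d=130: √d = [11; 2,2,22] (ℓ=3, odd), read p_5/q_5
k=0  a_k=11  p_k/q_k = 11/1
k=1  a_k=2  p_k/q_k = 23/2
k=2  a_k=2  p_k/q_k = 57/5
k=3  a_k=22  p_k/q_k = 1277/112
k=4  a_k=2  p_k/q_k = 2611/229
k=5  a_k=2  p_k/q_k = 6499/570
(x₁, y₁) = (6499, 570);  6499² − 130·570² = 1 ✓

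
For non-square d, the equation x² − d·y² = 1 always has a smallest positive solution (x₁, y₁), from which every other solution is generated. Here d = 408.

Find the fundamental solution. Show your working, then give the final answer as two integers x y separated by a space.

101 5

d=408: √d = [20; 5,40] (ℓ=2, even), read p_1/q_1
k=0  a_k=20  p_k/q_k = 20/1
k=1  a_k=5  p_k/q_k = 101/5
fundamental: x₁=101, y₁=5  (since 10201 − 408·25 = 1)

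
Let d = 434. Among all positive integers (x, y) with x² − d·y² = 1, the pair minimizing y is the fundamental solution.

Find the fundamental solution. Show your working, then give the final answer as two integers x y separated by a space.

d=434: √d = [20; 1,4,1,40] (ℓ=4, even), read p_3/q_3
i=0: a=20 ⇒ p=20, q=1
i=1: a=1 ⇒ p=21, q=1
i=2: a=4 ⇒ p=104, q=5
i=3: a=1 ⇒ p=125, q=6
fundamental: x₁=125, y₁=6  (since 15625 − 434·36 = 1)

125 6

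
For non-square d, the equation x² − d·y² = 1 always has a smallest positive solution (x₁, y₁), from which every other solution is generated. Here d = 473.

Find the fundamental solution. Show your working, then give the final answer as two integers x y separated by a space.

d=473: √d = [21; 1,2,1,42] (ℓ=4, even), read p_3/q_3
i=0: a=21 ⇒ p=21, q=1
i=1: a=1 ⇒ p=22, q=1
i=2: a=2 ⇒ p=65, q=3
i=3: a=1 ⇒ p=87, q=4
(x₁, y₁) = (87, 4);  87² − 473·4² = 1 ✓

87 4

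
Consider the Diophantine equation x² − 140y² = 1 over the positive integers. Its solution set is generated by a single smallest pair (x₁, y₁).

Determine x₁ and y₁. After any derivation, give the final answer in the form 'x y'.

71 6

√140 → a₀=11, period (1,4,1,22); ℓ=4 even so k=3
step 0: (11, 1)  from 11·(1,0) + (0,1)
…
step 2: (59, 5)  from 4·(12,1) + (11,1)
step 3: (71, 6)  from 1·(59,5) + (12,1)
→ (71, 6).  Check: 71²=5041, 140·6²=5040, difference 1.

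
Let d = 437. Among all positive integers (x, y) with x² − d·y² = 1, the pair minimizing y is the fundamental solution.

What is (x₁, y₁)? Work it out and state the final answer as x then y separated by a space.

√437 = [20; 1,9,2,9,1,40, …], period ℓ=6 (even) → k=5
step 0: (20, 1)  from 20·(1,0) + (0,1)
step 1: (21, 1)  from 1·(20,1) + (1,0)
step 2: (209, 10)  from 9·(21,1) + (20,1)
step 3: (439, 21)  from 2·(209,10) + (21,1)
step 4: (4160, 199)  from 9·(439,21) + (209,10)
step 5: (4599, 220)  from 1·(4160,199) + (439,21)
fundamental: x₁=4599, y₁=220  (since 21150801 − 437·48400 = 1)

4599 220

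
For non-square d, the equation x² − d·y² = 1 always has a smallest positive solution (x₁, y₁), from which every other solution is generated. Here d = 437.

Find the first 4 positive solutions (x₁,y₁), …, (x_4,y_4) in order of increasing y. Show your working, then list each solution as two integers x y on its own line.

4599 220
42301601 2023560
389090121399 18612704660
3578850894326401 171199655439120

d=437: √d = [20; 1,9,2,9,1,40] (ℓ=6, even), read p_5/q_5
k=0  a_k=20  p_k/q_k = 20/1
…
k=2  a_k=9  p_k/q_k = 209/10
k=3  a_k=2  p_k/q_k = 439/21
k=4  a_k=9  p_k/q_k = 4160/199
k=5  a_k=1  p_k/q_k = 4599/220
fundamental: x₁=4599, y₁=220  (since 21150801 − 437·48400 = 1)
(4599+220√437)^2 = 42301601 + 2023560√437
(4599+220√437)^3 = 389090121399 + 18612704660√437
(4599+220√437)^4 = 3578850894326401 + 171199655439120√437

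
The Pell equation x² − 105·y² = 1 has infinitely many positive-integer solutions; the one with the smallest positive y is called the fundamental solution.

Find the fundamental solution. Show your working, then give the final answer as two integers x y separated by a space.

41 4

√105 → a₀=10, period (4,20); ℓ=2 even so k=1
k=0  a_k=10  p_k/q_k = 10/1
k=1  a_k=4  p_k/q_k = 41/4
fundamental: x₁=41, y₁=4  (since 1681 − 105·16 = 1)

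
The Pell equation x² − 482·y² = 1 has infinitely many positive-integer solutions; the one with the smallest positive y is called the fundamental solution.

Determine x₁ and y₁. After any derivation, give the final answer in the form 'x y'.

[21; 1,20,1,42] for √482; ℓ=4 ⇒ convergent index 3
k=0  a_k=21  p_k/q_k = 21/1
…
k=2  a_k=20  p_k/q_k = 461/21
k=3  a_k=1  p_k/q_k = 483/22
→ (483, 22).  Check: 483²=233289, 482·22²=233288, difference 1.

483 22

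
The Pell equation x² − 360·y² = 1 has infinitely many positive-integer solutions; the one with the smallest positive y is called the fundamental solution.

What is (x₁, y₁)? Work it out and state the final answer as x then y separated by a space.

√360 = [18; 1,36, …], period ℓ=2 (even) → k=1
k=0  a_k=18  p_k/q_k = 18/1
k=1  a_k=1  p_k/q_k = 19/1
(x₁, y₁) = (19, 1);  19² − 360·1² = 1 ✓

19 1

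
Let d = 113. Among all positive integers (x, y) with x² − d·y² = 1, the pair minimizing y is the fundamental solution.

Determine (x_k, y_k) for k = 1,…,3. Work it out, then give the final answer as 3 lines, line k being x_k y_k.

d=113: √d = [10; 1,1,1,2,2,1,1,1,20] (ℓ=9, odd), read p_17/q_17
k=0  a_k=10  p_k/q_k = 10/1
…
k=3  a_k=1  p_k/q_k = 32/3
…
k=8  a_k=1  p_k/q_k = 776/73
…
k=14  a_k=2  p_k/q_k = 313483/29490
k=15  a_k=1  p_k/q_k = 445435/41903
k=16  a_k=1  p_k/q_k = 758918/71393
k=17  a_k=1  p_k/q_k = 1204353/113296
fundamental: x₁=1204353, y₁=113296  (since 1450466148609 − 113·12835983616 = 1)
k=2:  x_2 = 1204353·1204353+113·113296·113296 = 2900932297217,  y_2 = 1204353·113296+113296·1204353 = 272896754976
k=3:  x_3 = 1204353·2900932297217+113·113296·272896754976 = 6987493029899166849,  y_3 = 1204353·272896754976+113296·2900932297217 = 657328051091107760

1204353 113296
2900932297217 272896754976
6987493029899166849 657328051091107760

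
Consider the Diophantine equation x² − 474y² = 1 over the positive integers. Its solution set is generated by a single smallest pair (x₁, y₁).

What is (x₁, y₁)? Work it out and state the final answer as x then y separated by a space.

√474 = [21; 1,3,2,1,1,…,3,1,42, …], period ℓ=14 (even) → k=13
k=0  a_k=21  p_k/q_k = 21/1
k=1  a_k=1  p_k/q_k = 22/1
k=2  a_k=3  p_k/q_k = 87/4
k=3  a_k=2  p_k/q_k = 196/9
…
k=5  a_k=1  p_k/q_k = 479/22
…
k=8  a_k=1  p_k/q_k = 5813/267
…
k=11  a_k=2  p_k/q_k = 44218/2031
k=12  a_k=3  p_k/q_k = 149331/6859
k=13  a_k=1  p_k/q_k = 193549/8890
(x₁, y₁) = (193549, 8890);  193549² − 474·8890² = 1 ✓

193549 8890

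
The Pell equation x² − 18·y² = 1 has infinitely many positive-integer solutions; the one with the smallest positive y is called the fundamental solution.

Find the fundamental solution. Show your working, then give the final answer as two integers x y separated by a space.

d=18: √d = [4; 4,8] (ℓ=2, even), read p_1/q_1
i=0: a=4 ⇒ p=4, q=1
i=1: a=4 ⇒ p=17, q=4
→ (17, 4).  Check: 17²=289, 18·4²=288, difference 1.

17 4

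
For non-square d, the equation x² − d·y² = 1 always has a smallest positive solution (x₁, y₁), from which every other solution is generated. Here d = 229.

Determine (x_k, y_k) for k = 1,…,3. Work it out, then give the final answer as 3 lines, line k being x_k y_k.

√229 = [15; 7,1,1,7,30, …], period ℓ=5 (odd) → k=9
step 0: (15, 1)  from 15·(1,0) + (0,1)
step 1: (106, 7)  from 7·(15,1) + (1,0)
…
step 3: (227, 15)  from 1·(121,8) + (106,7)
…
step 5: (51527, 3405)  from 30·(1710,113) + (227,15)
step 6: (362399, 23948)  from 7·(51527,3405) + (1710,113)
step 7: (413926, 27353)  from 1·(362399,23948) + (51527,3405)
step 8: (776325, 51301)  from 1·(413926,27353) + (362399,23948)
step 9: (5848201, 386460)  from 7·(776325,51301) + (413926,27353)
fundamental: x₁=5848201, y₁=386460  (since 34201454936401 − 229·149351331600 = 1)
n=2: (5848201,386460)∘(5848201,386460) = (5848201·5848201+229·386460·386460, 5848201·386460+386460·5848201) = (68402909872801,4520191516920)
n=3: (68402909872801,4520191516920)∘(5848201,386460) = (5848201·68402909872801+229·386460·4520191516920, 5848201·4520191516920+386460·68402909872801) = (800067931842043513801,52869977098885735380)

5848201 386460
68402909872801 4520191516920
800067931842043513801 52869977098885735380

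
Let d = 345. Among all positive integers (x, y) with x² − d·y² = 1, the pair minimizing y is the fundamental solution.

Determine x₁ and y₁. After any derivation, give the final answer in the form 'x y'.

6761 364

d=345: √d = [18; 1,1,2,1,6,1,2,1,1,36] (ℓ=10, even), read p_9/q_9
i=0: a=18 ⇒ p=18, q=1
…
i=2: a=1 ⇒ p=37, q=2
…
i=8: a=1 ⇒ p=3882, q=209
i=9: a=1 ⇒ p=6761, q=364
fundamental: x₁=6761, y₁=364  (since 45711121 − 345·132496 = 1)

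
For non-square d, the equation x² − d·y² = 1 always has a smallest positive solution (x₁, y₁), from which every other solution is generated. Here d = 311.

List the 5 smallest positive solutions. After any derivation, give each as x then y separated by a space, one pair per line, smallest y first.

16883880 957397
570130807708799 32329152120720
19252040283316857636360 1091683049815963029803
650098275797375082487964044801 36863691222253451430108430560
21952362553539551163393489436611779400 1244804277907160115380508441163715797

d=311: √d = [17; 1,1,1,2,1,…,1,1,34] (ℓ=16, even), read p_15/q_15
step 0: (17, 1)  from 17·(1,0) + (0,1)
step 1: (18, 1)  from 1·(17,1) + (1,0)
step 2: (35, 2)  from 1·(18,1) + (17,1)
…
step 5: (194, 11)  from 1·(141,8) + (53,3)
step 6: (1305, 74)  from 6·(194,11) + (141,8)
step 7: (4109, 233)  from 3·(1305,74) + (194,11)
…
step 10: (1376656, 78063)  from 6·(217583,12338) + (71158,4035)
…
step 12: (4565134, 258865)  from 2·(1594239,90401) + (1376656,78063)
step 13: (6159373, 349266)  from 1·(4565134,258865) + (1594239,90401)
step 14: (10724507, 608131)  from 1·(6159373,349266) + (4565134,258865)
step 15: (16883880, 957397)  from 1·(10724507,608131) + (6159373,349266)
(x₁, y₁) = (16883880, 957397);  16883880² − 311·957397² = 1 ✓
n=2: (16883880,957397)∘(16883880,957397) = (16883880·16883880+311·957397·957397, 16883880·957397+957397·16883880) = (570130807708799,32329152120720)
n=3: (570130807708799,32329152120720)∘(16883880,957397) = (16883880·570130807708799+311·957397·32329152120720, 16883880·32329152120720+957397·570130807708799) = (19252040283316857636360,1091683049815963029803)
n=4: (19252040283316857636360,1091683049815963029803)∘(16883880,957397) = (16883880·19252040283316857636360+311·957397·1091683049815963029803, 16883880·1091683049815963029803+957397·19252040283316857636360) = (650098275797375082487964044801,36863691222253451430108430560)
n=5: (650098275797375082487964044801,36863691222253451430108430560)∘(16883880,957397) = (16883880·650098275797375082487964044801+311·957397·36863691222253451430108430560, 16883880·36863691222253451430108430560+957397·650098275797375082487964044801) = (21952362553539551163393489436611779400,1244804277907160115380508441163715797)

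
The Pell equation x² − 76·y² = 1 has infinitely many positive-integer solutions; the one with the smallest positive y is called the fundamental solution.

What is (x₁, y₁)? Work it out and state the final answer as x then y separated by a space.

[8; 1,2,1,1,5,4,5,1,1,2,1,16] for √76; ℓ=12 ⇒ convergent index 11
i=0: a=8 ⇒ p=8, q=1
…
i=2: a=2 ⇒ p=26, q=3
i=3: a=1 ⇒ p=35, q=4
…
i=5: a=5 ⇒ p=340, q=39
i=6: a=4 ⇒ p=1421, q=163
i=7: a=5 ⇒ p=7445, q=854
i=8: a=1 ⇒ p=8866, q=1017
i=9: a=1 ⇒ p=16311, q=1871
i=10: a=2 ⇒ p=41488, q=4759
i=11: a=1 ⇒ p=57799, q=6630
→ (57799, 6630).  Check: 57799²=3340724401, 76·6630²=3340724400, difference 1.

57799 6630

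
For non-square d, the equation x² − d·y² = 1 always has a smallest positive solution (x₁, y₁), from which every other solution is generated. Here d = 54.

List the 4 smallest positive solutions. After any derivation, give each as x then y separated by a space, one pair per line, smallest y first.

485 66
470449 64020
456335045 62099334
442644523201 60236289960

√54 → a₀=7, period (2,1,6,1,2,14); ℓ=6 even so k=5
step 0: (7, 1)  from 7·(1,0) + (0,1)
…
step 3: (147, 20)  from 6·(22,3) + (15,2)
step 4: (169, 23)  from 1·(147,20) + (22,3)
step 5: (485, 66)  from 2·(169,23) + (147,20)
(x₁, y₁) = (485, 66);  485² − 54·66² = 1 ✓
k=2:  x_2 = 485·485+54·66·66 = 470449,  y_2 = 485·66+66·485 = 64020
k=3:  x_3 = 485·470449+54·66·64020 = 456335045,  y_3 = 485·64020+66·470449 = 62099334
k=4:  x_4 = 485·456335045+54·66·62099334 = 442644523201,  y_4 = 485·62099334+66·456335045 = 60236289960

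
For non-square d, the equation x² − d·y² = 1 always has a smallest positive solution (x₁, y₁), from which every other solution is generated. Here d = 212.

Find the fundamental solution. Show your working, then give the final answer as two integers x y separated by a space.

66249 4550

√212 = [14; 1,1,3,1,1,…,1,1,28, …], period ℓ=14 (even) → k=13
i=0: a=14 ⇒ p=14, q=1
i=1: a=1 ⇒ p=15, q=1
i=2: a=1 ⇒ p=29, q=2
…
i=5: a=1 ⇒ p=233, q=16
…
i=7: a=6 ⇒ p=2417, q=166
…
i=9: a=1 ⇒ p=5198, q=357
…
i=11: a=3 ⇒ p=29135, q=2001
i=12: a=1 ⇒ p=37114, q=2549
i=13: a=1 ⇒ p=66249, q=4550
fundamental: x₁=66249, y₁=4550  (since 4388930001 − 212·20702500 = 1)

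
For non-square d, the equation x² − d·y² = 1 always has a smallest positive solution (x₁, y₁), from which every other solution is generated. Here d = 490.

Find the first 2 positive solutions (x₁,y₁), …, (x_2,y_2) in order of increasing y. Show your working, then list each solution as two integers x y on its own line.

1039681 46968
2161873163521 97663474416

[22; 7,2,1,4,4,4,1,2,7,44] for √490; ℓ=10 ⇒ convergent index 9
a_0=22:  p_0=22·1+0=22,  q_0=22·0+1=1
a_1=7:  p_1=7·22+1=155,  q_1=7·1+0=7
a_2=2:  p_2=2·155+22=332,  q_2=2·7+1=15
a_3=1:  p_3=1·332+155=487,  q_3=1·15+7=22
a_4=4:  p_4=4·487+332=2280,  q_4=4·22+15=103
a_5=4:  p_5=4·2280+487=9607,  q_5=4·103+22=434
a_6=4:  p_6=4·9607+2280=40708,  q_6=4·434+103=1839
a_7=1:  p_7=1·40708+9607=50315,  q_7=1·1839+434=2273
a_8=2:  p_8=2·50315+40708=141338,  q_8=2·2273+1839=6385
a_9=7:  p_9=7·141338+50315=1039681,  q_9=7·6385+2273=46968
(x₁, y₁) = (1039681, 46968);  1039681² − 490·46968² = 1 ✓
(x_2, y_2) = (1039681·1039681 + 490·46968·46968, 1039681·46968 + 46968·1039681) = (2161873163521, 97663474416)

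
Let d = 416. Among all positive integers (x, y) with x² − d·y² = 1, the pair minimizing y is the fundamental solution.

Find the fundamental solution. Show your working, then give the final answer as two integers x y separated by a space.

5201 255

[20; 2,1,1,9,1,1,2,40] for √416; ℓ=8 ⇒ convergent index 7
a_0=20:  p_0=20·1+0=20,  q_0=20·0+1=1
a_1=2:  p_1=2·20+1=41,  q_1=2·1+0=2
a_2=1:  p_2=1·41+20=61,  q_2=1·2+1=3
…
a_5=1:  p_5=1·979+102=1081,  q_5=1·48+5=53
a_6=1:  p_6=1·1081+979=2060,  q_6=1·53+48=101
a_7=2:  p_7=2·2060+1081=5201,  q_7=2·101+53=255
→ (5201, 255).  Check: 5201²=27050401, 416·255²=27050400, difference 1.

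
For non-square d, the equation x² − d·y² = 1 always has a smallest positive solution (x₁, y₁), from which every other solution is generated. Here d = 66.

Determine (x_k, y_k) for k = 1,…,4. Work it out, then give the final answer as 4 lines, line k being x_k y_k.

√66 → a₀=8, period (8,16); ℓ=2 even so k=1
a_0=8:  p_0=8·1+0=8,  q_0=8·0+1=1
a_1=8:  p_1=8·8+1=65,  q_1=8·1+0=8
→ (65, 8).  Check: 65²=4225, 66·8²=4224, difference 1.
(x_2, y_2) = (65·65 + 66·8·8, 65·8 + 8·65) = (8449, 1040)
(x_3, y_3) = (65·8449 + 66·8·1040, 65·1040 + 8·8449) = (1098305, 135192)
(x_4, y_4) = (65·1098305 + 66·8·135192, 65·135192 + 8·1098305) = (142771201, 17573920)

65 8
8449 1040
1098305 135192
142771201 17573920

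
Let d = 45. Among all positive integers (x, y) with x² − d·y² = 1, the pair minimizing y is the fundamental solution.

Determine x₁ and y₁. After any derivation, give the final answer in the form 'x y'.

d=45: √d = [6; 1,2,2,2,1,12] (ℓ=6, even), read p_5/q_5
step 0: (6, 1)  from 6·(1,0) + (0,1)
step 1: (7, 1)  from 1·(6,1) + (1,0)
…
step 4: (114, 17)  from 2·(47,7) + (20,3)
step 5: (161, 24)  from 1·(114,17) + (47,7)
fundamental: x₁=161, y₁=24  (since 25921 − 45·576 = 1)

161 24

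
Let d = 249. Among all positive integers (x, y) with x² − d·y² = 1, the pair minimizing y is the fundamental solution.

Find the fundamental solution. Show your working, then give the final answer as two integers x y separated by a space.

8553815 542076

[15; 1,3,1,1,5,…,3,1,30] for √249; ℓ=16 ⇒ convergent index 15
k=0  a_k=15  p_k/q_k = 15/1
…
k=2  a_k=3  p_k/q_k = 63/4
…
k=4  a_k=1  p_k/q_k = 142/9
…
k=6  a_k=1  p_k/q_k = 931/59
k=7  a_k=3  p_k/q_k = 3582/227
…
k=10  a_k=1  p_k/q_k = 150586/9543
…
k=12  a_k=1  p_k/q_k = 1017351/64472
k=13  a_k=1  p_k/q_k = 1884116/119401
k=14  a_k=3  p_k/q_k = 6669699/422675
k=15  a_k=1  p_k/q_k = 8553815/542076
fundamental: x₁=8553815, y₁=542076  (since 73167751054225 − 249·293846389776 = 1)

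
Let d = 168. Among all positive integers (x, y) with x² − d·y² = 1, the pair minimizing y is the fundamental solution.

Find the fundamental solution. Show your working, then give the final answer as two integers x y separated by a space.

13 1

√168 → a₀=12, period (1,24); ℓ=2 even so k=1
step 0: (12, 1)  from 12·(1,0) + (0,1)
step 1: (13, 1)  from 1·(12,1) + (1,0)
(x₁, y₁) = (13, 1);  13² − 168·1² = 1 ✓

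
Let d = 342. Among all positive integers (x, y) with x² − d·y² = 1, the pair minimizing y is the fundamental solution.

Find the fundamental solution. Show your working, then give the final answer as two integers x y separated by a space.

√342 → a₀=18, period (2,36); ℓ=2 even so k=1
i=0: a=18 ⇒ p=18, q=1
i=1: a=2 ⇒ p=37, q=2
(x₁, y₁) = (37, 2);  37² − 342·2² = 1 ✓

37 2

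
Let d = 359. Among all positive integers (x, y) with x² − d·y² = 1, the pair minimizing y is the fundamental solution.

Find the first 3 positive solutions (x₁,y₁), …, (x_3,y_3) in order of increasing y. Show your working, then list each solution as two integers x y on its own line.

d=359: √d = [18; 1,17,1,36] (ℓ=4, even), read p_3/q_3
k=0  a_k=18  p_k/q_k = 18/1
…
k=2  a_k=17  p_k/q_k = 341/18
k=3  a_k=1  p_k/q_k = 360/19
fundamental: x₁=360, y₁=19  (since 129600 − 359·361 = 1)
(360+19√359)^2 = 259199 + 13680√359
(360+19√359)^3 = 186622920 + 9849581√359

360 19
259199 13680
186622920 9849581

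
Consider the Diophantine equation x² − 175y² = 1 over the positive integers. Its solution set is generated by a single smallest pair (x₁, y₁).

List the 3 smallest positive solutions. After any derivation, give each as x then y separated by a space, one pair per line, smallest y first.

d=175: √d = [13; 4,2,1,2,4,26] (ℓ=6, even), read p_5/q_5
k=0  a_k=13  p_k/q_k = 13/1
k=1  a_k=4  p_k/q_k = 53/4
k=2  a_k=2  p_k/q_k = 119/9
…
k=4  a_k=2  p_k/q_k = 463/35
k=5  a_k=4  p_k/q_k = 2024/153
fundamental: x₁=2024, y₁=153  (since 4096576 − 175·23409 = 1)
(x_2, y_2) = (2024·2024 + 175·153·153, 2024·153 + 153·2024) = (8193151, 619344)
(x_3, y_3) = (2024·8193151 + 175·153·619344, 2024·619344 + 153·8193151) = (33165873224, 2507104359)

2024 153
8193151 619344
33165873224 2507104359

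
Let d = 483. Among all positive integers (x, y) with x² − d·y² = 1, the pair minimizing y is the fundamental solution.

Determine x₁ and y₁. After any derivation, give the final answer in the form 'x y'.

22 1

√483 → a₀=21, period (1,42); ℓ=2 even so k=1
step 0: (21, 1)  from 21·(1,0) + (0,1)
step 1: (22, 1)  from 1·(21,1) + (1,0)
(x₁, y₁) = (22, 1);  22² − 483·1² = 1 ✓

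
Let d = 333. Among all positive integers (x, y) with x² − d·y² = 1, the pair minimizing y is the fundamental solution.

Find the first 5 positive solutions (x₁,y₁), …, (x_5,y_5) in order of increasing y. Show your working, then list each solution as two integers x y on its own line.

√333 = [18; 4,36, …], period ℓ=2 (even) → k=1
k=0  a_k=18  p_k/q_k = 18/1
k=1  a_k=4  p_k/q_k = 73/4
(x₁, y₁) = (73, 4);  73² − 333·4² = 1 ✓
(x_2, y_2) = (73·73 + 333·4·4, 73·4 + 4·73) = (10657, 584)
(x_3, y_3) = (73·10657 + 333·4·584, 73·584 + 4·10657) = (1555849, 85260)
(x_4, y_4) = (73·1555849 + 333·4·85260, 73·85260 + 4·1555849) = (227143297, 12447376)
(x_5, y_5) = (73·227143297 + 333·4·12447376, 73·12447376 + 4·227143297) = (33161365513, 1817231636)

73 4
10657 584
1555849 85260
227143297 12447376
33161365513 1817231636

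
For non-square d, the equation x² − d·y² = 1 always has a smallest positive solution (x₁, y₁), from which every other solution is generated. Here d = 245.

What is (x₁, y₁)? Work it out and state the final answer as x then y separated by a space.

d=245: √d = [15; 1,1,1,7,6,7,1,1,1,30] (ℓ=10, even), read p_9/q_9
step 0: (15, 1)  from 15·(1,0) + (0,1)
…
step 2: (31, 2)  from 1·(16,1) + (15,1)
…
step 6: (15809, 1010)  from 7·(2207,141) + (360,23)
…
step 8: (33825, 2161)  from 1·(18016,1151) + (15809,1010)
step 9: (51841, 3312)  from 1·(33825,2161) + (18016,1151)
→ (51841, 3312).  Check: 51841²=2687489281, 245·3312²=2687489280, difference 1.

51841 3312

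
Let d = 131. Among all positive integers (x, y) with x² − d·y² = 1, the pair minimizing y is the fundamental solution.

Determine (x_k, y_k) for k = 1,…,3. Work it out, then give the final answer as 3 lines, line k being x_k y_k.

10610 927
225144199 19670940
4777559892170 417417345873

√131 → a₀=11, period (2,4,11,4,2,22); ℓ=6 even so k=5
i=0: a=11 ⇒ p=11, q=1
i=1: a=2 ⇒ p=23, q=2
…
i=4: a=4 ⇒ p=4727, q=413
i=5: a=2 ⇒ p=10610, q=927
(x₁, y₁) = (10610, 927);  10610² − 131·927² = 1 ✓
k=2:  x_2 = 10610·10610+131·927·927 = 225144199,  y_2 = 10610·927+927·10610 = 19670940
k=3:  x_3 = 10610·225144199+131·927·19670940 = 4777559892170,  y_3 = 10610·19670940+927·225144199 = 417417345873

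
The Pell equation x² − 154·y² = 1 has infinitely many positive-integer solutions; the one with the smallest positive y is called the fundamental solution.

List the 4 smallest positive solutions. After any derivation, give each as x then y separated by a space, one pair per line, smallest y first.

√154 → a₀=12, period (2,2,3,1,2,1,3,2,2,24); ℓ=10 even so k=9
i=0: a=12 ⇒ p=12, q=1
…
i=2: a=2 ⇒ p=62, q=5
i=3: a=3 ⇒ p=211, q=17
i=4: a=1 ⇒ p=273, q=22
i=5: a=2 ⇒ p=757, q=61
i=6: a=1 ⇒ p=1030, q=83
i=7: a=3 ⇒ p=3847, q=310
i=8: a=2 ⇒ p=8724, q=703
i=9: a=2 ⇒ p=21295, q=1716
(x₁, y₁) = (21295, 1716);  21295² − 154·1716² = 1 ✓
(x_2, y_2) = (21295·21295 + 154·1716·1716, 21295·1716 + 1716·21295) = (906954049, 73084440)
(x_3, y_3) = (21295·906954049 + 154·1716·73084440, 21295·73084440 + 1716·906954049) = (38627172925615, 3112666297884)
(x_4, y_4) = (21295·38627172925615 + 154·1716·3112666297884, 21295·3112666297884 + 1716·38627172925615) = (1645131293994988801, 132568457553795120)

21295 1716
906954049 73084440
38627172925615 3112666297884
1645131293994988801 132568457553795120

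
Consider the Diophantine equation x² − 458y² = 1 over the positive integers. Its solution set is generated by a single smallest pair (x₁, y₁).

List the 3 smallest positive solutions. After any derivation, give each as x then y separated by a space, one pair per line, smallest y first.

22899 1070
1048728401 49003860
48029663286099 2244278779210

[21; 2,2,42] for √458; ℓ=3 ⇒ convergent index 5
a_0=21:  p_0=21·1+0=21,  q_0=21·0+1=1
a_1=2:  p_1=2·21+1=43,  q_1=2·1+0=2
…
a_4=2:  p_4=2·4537+107=9181,  q_4=2·212+5=429
a_5=2:  p_5=2·9181+4537=22899,  q_5=2·429+212=1070
fundamental: x₁=22899, y₁=1070  (since 524364201 − 458·1144900 = 1)
k=2:  x_2 = 22899·22899+458·1070·1070 = 1048728401,  y_2 = 22899·1070+1070·22899 = 49003860
k=3:  x_3 = 22899·1048728401+458·1070·49003860 = 48029663286099,  y_3 = 22899·49003860+1070·1048728401 = 2244278779210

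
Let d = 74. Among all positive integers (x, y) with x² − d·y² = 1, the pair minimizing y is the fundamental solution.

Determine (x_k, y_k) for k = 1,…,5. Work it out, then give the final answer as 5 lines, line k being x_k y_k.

3699 430
27365201 3181140
202447753299 23534073290
1497708451540801 174105071018280
11080046922051092499 1288029291859162150

[8; 1,1,1,1,16] for √74; ℓ=5 ⇒ convergent index 9
a_0=8:  p_0=8·1+0=8,  q_0=8·0+1=1
…
a_3=1:  p_3=1·17+9=26,  q_3=1·2+1=3
…
a_5=16:  p_5=16·43+26=714,  q_5=16·5+3=83
…
a_7=1:  p_7=1·757+714=1471,  q_7=1·88+83=171
a_8=1:  p_8=1·1471+757=2228,  q_8=1·171+88=259
a_9=1:  p_9=1·2228+1471=3699,  q_9=1·259+171=430
fundamental: x₁=3699, y₁=430  (since 13682601 − 74·184900 = 1)
k=2:  x_2 = 3699·3699+74·430·430 = 27365201,  y_2 = 3699·430+430·3699 = 3181140
k=3:  x_3 = 3699·27365201+74·430·3181140 = 202447753299,  y_3 = 3699·3181140+430·27365201 = 23534073290
k=4:  x_4 = 3699·202447753299+74·430·23534073290 = 1497708451540801,  y_4 = 3699·23534073290+430·202447753299 = 174105071018280
k=5:  x_5 = 3699·1497708451540801+74·430·174105071018280 = 11080046922051092499,  y_5 = 3699·174105071018280+430·1497708451540801 = 1288029291859162150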